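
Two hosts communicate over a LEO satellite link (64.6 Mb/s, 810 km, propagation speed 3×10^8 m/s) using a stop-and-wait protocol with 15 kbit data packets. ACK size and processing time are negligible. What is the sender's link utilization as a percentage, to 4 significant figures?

4.123 %

t_tx = L/R = 15000/6.46e+07 = 0.000232198 s.
t_prop = 810000/300000000 = 0.0027 s; RTT = 0.0054 s.
Cycle = t_tx + RTT = 0.0056322 s.
Utilization = t_tx / cycle = 0.000232198/0.0056322 = 4.123 %.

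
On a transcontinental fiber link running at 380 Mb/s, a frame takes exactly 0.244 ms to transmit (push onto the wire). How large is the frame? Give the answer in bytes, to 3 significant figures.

11600 bytes

L = R × t_tx = 380000000 b/s × 0.000244 s = 92720 bits.
In bytes: 92720 / 8 = 11600 bytes.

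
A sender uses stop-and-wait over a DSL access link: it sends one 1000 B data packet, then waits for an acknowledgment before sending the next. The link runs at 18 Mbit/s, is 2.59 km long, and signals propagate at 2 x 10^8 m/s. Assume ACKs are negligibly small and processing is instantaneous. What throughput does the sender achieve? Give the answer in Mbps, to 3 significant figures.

17.0 Mbps

t_tx = L/R = 8000/18000000 = 0.000444444 s.
t_prop = 2590/200000000 = 1.295e-05 s; RTT = 2.59e-05 s.
Cycle = t_tx + RTT = 0.000470344 s.
Throughput = L / cycle = 8000 / 0.000470344 = 17.0 Mbps.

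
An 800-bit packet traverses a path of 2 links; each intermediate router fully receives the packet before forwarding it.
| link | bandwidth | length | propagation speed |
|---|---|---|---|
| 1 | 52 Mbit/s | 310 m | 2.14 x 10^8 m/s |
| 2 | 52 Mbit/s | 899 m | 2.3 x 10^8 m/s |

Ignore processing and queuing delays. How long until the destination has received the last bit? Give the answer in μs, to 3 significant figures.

Transmission delay per hop = L/R = 800/52000000 = 15.3846 μs; 2 hops → 30.7692 μs.
Propagation delays (d/s per hop): 1.4486, 3.9087 μs; sum = 5.35729 μs.
End-to-end = 36.1 μs.

36.1 μs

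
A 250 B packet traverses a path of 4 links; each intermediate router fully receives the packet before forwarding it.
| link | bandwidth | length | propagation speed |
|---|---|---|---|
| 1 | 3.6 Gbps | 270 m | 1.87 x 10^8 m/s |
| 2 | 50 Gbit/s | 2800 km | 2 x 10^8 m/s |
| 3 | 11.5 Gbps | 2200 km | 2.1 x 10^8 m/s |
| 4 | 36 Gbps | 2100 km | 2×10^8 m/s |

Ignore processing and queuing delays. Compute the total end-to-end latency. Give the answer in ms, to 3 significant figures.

L = 250 × 8 = 2000 bits.
Transmission delays (L/R per hop): 0.000555556, 4e-05, 0.000173913, 5.55556e-05 ms; sum = 0.000825024 ms.
Propagation delays (d/s per hop): 0.00144385, 14, 10.4762, 10.5 ms; sum = 34.9776 ms.
End-to-end = 35.0 ms.

35.0 ms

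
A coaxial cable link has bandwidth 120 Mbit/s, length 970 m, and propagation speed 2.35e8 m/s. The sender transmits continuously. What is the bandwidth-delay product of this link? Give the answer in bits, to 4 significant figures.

Propagation delay = 970 / 235000000 = 4.12766e-06 s.
BDP = R × t_prop = 120000000 × 4.12766e-06 = 495.319 bits.

495.3 bits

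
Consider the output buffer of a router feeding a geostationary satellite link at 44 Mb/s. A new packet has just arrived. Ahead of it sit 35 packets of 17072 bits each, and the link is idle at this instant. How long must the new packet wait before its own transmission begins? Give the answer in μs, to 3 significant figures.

13600 μs

Each queued packet: L/R = 17072/44000000 = 388 μs.
35 queued → 13580 μs.
Queuing delay = 13600 μs.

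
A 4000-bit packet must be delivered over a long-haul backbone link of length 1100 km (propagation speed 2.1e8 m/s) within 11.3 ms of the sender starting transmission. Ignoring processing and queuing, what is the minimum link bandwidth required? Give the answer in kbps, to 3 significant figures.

660 kbps

Propagation delay = 1100000 / 210000000 = 5.2381 ms.
Transmission budget = 11.3 − 5.2381 = 6.0619 ms.
R ≥ L / t_tx = 4000 bits / 0.0060619 s = 660 kbps.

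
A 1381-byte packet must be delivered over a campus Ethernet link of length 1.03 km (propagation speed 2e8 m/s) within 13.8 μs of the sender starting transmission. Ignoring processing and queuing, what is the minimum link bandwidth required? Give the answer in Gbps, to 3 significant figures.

1.28 Gbps

L = 11048 bits.
Propagation delay = 1030 / 200000000 = 5.15 μs.
Transmission budget = 13.8 − 5.15 = 8.65 μs.
R ≥ L / t_tx = 11048 bits / 8.65e-06 s = 1.28 Gbps.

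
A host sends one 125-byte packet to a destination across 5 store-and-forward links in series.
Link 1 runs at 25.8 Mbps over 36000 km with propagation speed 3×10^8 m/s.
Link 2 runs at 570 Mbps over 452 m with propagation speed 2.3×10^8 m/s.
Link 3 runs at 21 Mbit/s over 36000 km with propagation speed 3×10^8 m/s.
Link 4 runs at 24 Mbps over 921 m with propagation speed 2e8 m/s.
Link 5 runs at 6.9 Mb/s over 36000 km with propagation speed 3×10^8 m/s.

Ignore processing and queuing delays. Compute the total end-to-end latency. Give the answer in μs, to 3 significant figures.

L = 125 × 8 = 1000 bits.
Transmission delays (L/R per hop): 38.7597, 1.75439, 47.619, 41.6667, 144.928 μs; sum = 274.727 μs.
Propagation delays (d/s per hop): 120000, 1.96522, 120000, 4.605, 120000 μs; sum = 360007 μs.
End-to-end = 360000 μs.

360000 μs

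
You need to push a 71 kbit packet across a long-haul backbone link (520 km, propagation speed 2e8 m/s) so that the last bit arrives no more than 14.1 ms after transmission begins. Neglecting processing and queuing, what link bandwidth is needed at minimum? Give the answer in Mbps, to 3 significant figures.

Propagation delay = 520000 / 200000000 = 2.6 ms.
Transmission budget = 14.1 − 2.6 = 11.5 ms.
R ≥ L / t_tx = 71000 bits / 0.0115 s = 6.17 Mbps.

6.17 Mbps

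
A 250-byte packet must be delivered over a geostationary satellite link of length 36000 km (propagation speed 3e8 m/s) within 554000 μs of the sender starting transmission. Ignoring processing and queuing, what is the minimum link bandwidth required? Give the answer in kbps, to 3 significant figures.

4.61 kbps

L = 2000 bits.
Propagation delay = 36000000 / 300000000 = 120000 μs.
Transmission budget = 554000 − 120000 = 434000 μs.
R ≥ L / t_tx = 2000 bits / 0.434 s = 4.61 kbps.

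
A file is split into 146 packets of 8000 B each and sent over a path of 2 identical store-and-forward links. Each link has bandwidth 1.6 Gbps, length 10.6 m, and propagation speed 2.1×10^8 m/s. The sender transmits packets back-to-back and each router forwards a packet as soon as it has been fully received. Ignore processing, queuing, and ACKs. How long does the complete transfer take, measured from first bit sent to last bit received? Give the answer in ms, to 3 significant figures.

5.88 ms

Per-hop transmission t_tx = L/R = 64000/1600000000 = 0.04 ms.
Per-hop propagation t_prop = 10.6/210000000 = 5.04762e-05 ms.
Pipeline fill: first packet needs 2·t_tx to clear all hops; remaining 145 packets each add one t_tx.
Total = (2+146-1)·t_tx + 2·t_prop = 147·0.04 + 2·5.04762e-05 = 5.88 ms.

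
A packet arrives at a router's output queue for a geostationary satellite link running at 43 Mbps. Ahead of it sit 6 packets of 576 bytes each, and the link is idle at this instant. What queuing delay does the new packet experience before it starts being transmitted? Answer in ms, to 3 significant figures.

0.643 ms

Each queued packet: L/R = 4608/43000000 = 0.107163 ms.
6 queued → 0.642977 ms.
Queuing delay = 0.643 ms.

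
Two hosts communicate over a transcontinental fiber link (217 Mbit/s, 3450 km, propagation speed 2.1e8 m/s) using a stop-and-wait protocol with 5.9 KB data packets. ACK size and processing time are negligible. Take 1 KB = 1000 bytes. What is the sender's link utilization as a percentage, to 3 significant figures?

t_tx = L/R = 47200/217000000 = 0.000217512 s.
t_prop = 3450000/210000000 = 0.0164286 s; RTT = 0.0328571 s.
Cycle = t_tx + RTT = 0.0330747 s.
Utilization = t_tx / cycle = 0.000217512/0.0330747 = 0.658 %.

0.658 %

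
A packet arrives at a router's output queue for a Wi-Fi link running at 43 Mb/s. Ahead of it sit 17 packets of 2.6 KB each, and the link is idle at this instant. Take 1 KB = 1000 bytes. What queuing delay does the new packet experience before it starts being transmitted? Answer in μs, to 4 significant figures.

Each queued packet: L/R = 20800/43000000 = 483.721 μs.
17 queued → 8223.26 μs.
Queuing delay = 8223 μs.

8223 μs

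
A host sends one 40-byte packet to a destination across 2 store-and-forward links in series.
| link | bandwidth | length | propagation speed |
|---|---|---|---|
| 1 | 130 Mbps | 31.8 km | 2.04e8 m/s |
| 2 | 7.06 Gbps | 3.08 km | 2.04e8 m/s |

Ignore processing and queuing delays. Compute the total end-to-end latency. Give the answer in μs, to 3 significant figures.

L = 40 × 8 = 320 bits.
Transmission delays (L/R per hop): 2.46154, 0.0453258 μs; sum = 2.50686 μs.
Propagation delays (d/s per hop): 155.882, 15.098 μs; sum = 170.98 μs.
End-to-end = 173 μs.

173 μs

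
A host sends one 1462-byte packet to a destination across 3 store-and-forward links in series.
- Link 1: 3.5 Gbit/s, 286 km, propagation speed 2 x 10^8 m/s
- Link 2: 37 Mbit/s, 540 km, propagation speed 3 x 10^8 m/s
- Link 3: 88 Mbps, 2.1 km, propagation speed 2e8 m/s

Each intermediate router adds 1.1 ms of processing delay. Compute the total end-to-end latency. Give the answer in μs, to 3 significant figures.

L = 1462 × 8 = 11696 bits.
Transmission delays (L/R per hop): 3.34171, 316.108, 132.909 μs; sum = 452.359 μs.
Propagation delays (d/s per hop): 1430, 1800, 10.5 μs; sum = 3240.5 μs.
Processing at 2 router(s): 2 × 1.1 ms = 2200 μs.
End-to-end = 5890 μs.

5890 μs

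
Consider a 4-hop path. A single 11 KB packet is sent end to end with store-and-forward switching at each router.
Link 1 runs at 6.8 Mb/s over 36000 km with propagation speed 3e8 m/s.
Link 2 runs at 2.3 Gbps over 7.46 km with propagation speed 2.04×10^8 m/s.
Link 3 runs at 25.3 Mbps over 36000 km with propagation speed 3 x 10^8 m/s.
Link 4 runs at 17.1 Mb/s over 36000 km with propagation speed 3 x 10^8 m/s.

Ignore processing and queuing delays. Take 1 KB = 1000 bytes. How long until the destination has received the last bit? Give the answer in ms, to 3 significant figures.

L = 88000 bits.
Transmission delays (L/R per hop): 12.9412, 0.0382609, 3.47826, 5.1462 ms; sum = 21.6039 ms.
Propagation delays (d/s per hop): 120, 0.0365686, 120, 120 ms; sum = 360.037 ms.
End-to-end = 382 ms.

382 ms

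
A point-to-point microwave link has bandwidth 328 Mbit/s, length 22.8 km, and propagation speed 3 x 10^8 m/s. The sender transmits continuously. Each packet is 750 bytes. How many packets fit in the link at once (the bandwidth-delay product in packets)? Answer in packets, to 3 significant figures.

4.15 packets

Propagation delay = 22800 / 300000000 = 7.6e-05 s.
BDP = R × t_prop = 328000000 × 7.6e-05 = 24928 bits.
In packets of 6000 bits: 4.15 packets.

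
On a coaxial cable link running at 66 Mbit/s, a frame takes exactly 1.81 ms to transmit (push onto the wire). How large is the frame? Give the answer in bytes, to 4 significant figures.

14930 bytes

L = R × t_tx = 66000000 b/s × 0.00181 s = 119460 bits.
In bytes: 119460 / 8 = 14930 bytes.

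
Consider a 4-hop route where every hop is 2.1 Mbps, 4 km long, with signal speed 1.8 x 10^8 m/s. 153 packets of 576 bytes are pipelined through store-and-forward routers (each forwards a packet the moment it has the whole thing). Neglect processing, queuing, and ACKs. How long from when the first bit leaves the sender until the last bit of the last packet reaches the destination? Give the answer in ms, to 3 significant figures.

342 ms

Per-hop transmission t_tx = L/R = 4608/2100000 = 2.19429 ms.
Per-hop propagation t_prop = 4000/180000000 = 0.0222222 ms.
Pipeline fill: first packet needs 4·t_tx to clear all hops; remaining 152 packets each add one t_tx.
Total = (4+153-1)·t_tx + 4·t_prop = 156·2.19429 + 4·0.0222222 = 342 ms.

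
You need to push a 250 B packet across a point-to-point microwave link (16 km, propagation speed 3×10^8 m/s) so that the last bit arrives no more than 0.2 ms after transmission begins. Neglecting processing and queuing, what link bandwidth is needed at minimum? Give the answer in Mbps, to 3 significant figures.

L = 2000 bits.
Propagation delay = 16000 / 300000000 = 0.0533333 ms.
Transmission budget = 0.2 − 0.0533333 = 0.146667 ms.
R ≥ L / t_tx = 2000 bits / 0.000146667 s = 13.6 Mbps.

13.6 Mbps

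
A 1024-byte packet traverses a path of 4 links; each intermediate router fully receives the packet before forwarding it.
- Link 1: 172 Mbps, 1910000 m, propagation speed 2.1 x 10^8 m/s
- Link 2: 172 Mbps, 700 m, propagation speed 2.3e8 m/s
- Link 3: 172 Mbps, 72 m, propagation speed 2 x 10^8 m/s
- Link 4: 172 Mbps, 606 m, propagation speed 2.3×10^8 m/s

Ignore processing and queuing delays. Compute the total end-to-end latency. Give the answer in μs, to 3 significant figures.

9290 μs

L = 1024 × 8 = 8192 bits.
Transmission delay per hop = L/R = 8192/172000000 = 47.6279 μs; 4 hops → 190.512 μs.
Propagation delays (d/s per hop): 9095.24, 3.04348, 0.36, 2.63478 μs; sum = 9101.28 μs.
End-to-end = 9290 μs.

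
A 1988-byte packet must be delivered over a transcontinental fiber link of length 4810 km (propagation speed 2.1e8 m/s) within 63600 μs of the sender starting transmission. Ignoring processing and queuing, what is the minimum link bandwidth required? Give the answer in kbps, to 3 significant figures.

391 kbps

L = 15904 bits.
Propagation delay = 4810000 / 210000000 = 22904.8 μs.
Transmission budget = 63600 − 22904.8 = 40695.2 μs.
R ≥ L / t_tx = 15904 bits / 0.0406952 s = 391 kbps.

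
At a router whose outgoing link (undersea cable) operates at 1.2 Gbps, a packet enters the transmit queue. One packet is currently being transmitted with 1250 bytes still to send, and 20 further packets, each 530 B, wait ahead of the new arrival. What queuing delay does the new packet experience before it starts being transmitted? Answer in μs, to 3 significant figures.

79.0 μs

Each queued packet: L/R = 4240/1200000000 = 3.53333 μs.
20 queued → 70.6667 μs.
Plus remaining 10000 bits of current packet: 8.33333 μs.
Queuing delay = 79.0 μs.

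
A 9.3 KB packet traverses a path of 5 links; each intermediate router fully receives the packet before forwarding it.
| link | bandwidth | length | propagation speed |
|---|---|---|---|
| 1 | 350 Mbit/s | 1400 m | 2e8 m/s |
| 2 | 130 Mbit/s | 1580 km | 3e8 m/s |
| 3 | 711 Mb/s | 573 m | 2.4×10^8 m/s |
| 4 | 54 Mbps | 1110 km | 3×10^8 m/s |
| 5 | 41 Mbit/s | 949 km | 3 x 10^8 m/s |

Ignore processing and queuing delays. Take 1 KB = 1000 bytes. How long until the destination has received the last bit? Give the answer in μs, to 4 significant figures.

L = 74400 bits.
Transmission delays (L/R per hop): 212.571, 572.308, 104.641, 1377.78, 1814.63 μs; sum = 4081.93 μs.
Propagation delays (d/s per hop): 7, 5266.67, 2.3875, 3700, 3163.33 μs; sum = 12139.4 μs.
End-to-end = 16220 μs.

16220 μs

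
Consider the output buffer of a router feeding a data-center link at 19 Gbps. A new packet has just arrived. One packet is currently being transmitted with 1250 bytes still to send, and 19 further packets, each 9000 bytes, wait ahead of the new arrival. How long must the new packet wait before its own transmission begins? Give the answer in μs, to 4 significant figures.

72.53 μs

Each queued packet: L/R = 72000/19000000000 = 3.78947 μs.
19 queued → 72 μs.
Plus remaining 10000 bits of current packet: 0.526316 μs.
Queuing delay = 72.53 μs.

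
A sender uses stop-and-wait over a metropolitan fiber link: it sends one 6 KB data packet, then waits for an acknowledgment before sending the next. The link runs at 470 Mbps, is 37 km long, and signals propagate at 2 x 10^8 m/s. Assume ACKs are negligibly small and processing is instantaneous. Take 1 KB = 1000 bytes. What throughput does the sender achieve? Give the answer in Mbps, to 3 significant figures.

t_tx = L/R = 48000/470000000 = 0.000102128 s.
t_prop = 37000/200000000 = 0.000185 s; RTT = 0.00037 s.
Cycle = t_tx + RTT = 0.000472128 s.
Throughput = L / cycle = 48000 / 0.000472128 = 102 Mbps.

102 Mbps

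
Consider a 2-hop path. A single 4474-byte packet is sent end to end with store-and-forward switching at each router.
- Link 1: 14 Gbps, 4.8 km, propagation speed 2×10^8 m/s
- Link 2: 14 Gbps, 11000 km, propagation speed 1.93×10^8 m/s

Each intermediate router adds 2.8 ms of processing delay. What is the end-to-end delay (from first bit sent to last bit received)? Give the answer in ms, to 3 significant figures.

L = 4474 × 8 = 35792 bits.
Transmission delay per hop = L/R = 35792/14000000000 = 0.00255657 ms; 2 hops → 0.00511314 ms.
Propagation delays (d/s per hop): 0.024, 56.9948 ms; sum = 57.0188 ms.
Processing at 1 router(s): 1 × 2.8 ms = 2.8 ms.
End-to-end = 59.8 ms.

59.8 ms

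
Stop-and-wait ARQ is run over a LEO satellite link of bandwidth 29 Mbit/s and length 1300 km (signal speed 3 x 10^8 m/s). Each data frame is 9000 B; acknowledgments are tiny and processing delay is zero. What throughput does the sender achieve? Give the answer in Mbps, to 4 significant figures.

6.458 Mbps

t_tx = L/R = 72000/29000000 = 0.00248276 s.
t_prop = 1300000/300000000 = 0.00433333 s; RTT = 0.00866667 s.
Cycle = t_tx + RTT = 0.0111494 s.
Throughput = L / cycle = 72000 / 0.0111494 = 6.458 Mbps.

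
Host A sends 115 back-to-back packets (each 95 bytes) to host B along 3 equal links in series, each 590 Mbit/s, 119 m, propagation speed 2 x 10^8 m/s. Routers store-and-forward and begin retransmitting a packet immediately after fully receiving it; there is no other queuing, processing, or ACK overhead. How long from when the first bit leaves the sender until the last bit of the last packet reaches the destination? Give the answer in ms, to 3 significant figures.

Per-hop transmission t_tx = L/R = 760/590000000 = 0.00128814 ms.
Per-hop propagation t_prop = 119/200000000 = 0.000595 ms.
Pipeline fill: first packet needs 3·t_tx to clear all hops; remaining 114 packets each add one t_tx.
Total = (3+115-1)·t_tx + 3·t_prop = 117·0.00128814 + 3·0.000595 = 0.152 ms.

0.152 ms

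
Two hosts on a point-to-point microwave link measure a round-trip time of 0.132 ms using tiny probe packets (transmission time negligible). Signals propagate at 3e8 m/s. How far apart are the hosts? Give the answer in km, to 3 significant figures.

One-way propagation = RTT/2 = 0.066 ms.
d = s × t = 300000000 × 6.6e-05 = 19.8 km.

19.8 km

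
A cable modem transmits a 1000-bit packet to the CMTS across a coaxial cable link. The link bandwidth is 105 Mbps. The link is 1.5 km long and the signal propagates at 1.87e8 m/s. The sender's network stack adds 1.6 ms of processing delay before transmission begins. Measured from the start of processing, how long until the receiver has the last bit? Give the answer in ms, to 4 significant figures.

1.618 ms

Transmission delay = L/R = 1000 / 105000000 = 0.00952381 ms.
Propagation delay = d/s = 1500 m / 187000000 m/s = 0.00802139 ms.
Plus processing delay 1.6 ms = 1.6 ms.
Total = 1.618 ms.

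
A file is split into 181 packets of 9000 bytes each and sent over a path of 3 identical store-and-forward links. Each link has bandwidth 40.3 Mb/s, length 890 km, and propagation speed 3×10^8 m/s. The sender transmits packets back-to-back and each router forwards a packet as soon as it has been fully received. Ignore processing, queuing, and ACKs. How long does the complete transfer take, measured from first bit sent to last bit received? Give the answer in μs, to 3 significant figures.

336000 μs

Per-hop transmission t_tx = L/R = 72000/40300000 = 1786.6 μs.
Per-hop propagation t_prop = 890000/300000000 = 2966.67 μs.
Pipeline fill: first packet needs 3·t_tx to clear all hops; remaining 180 packets each add one t_tx.
Total = (3+181-1)·t_tx + 3·t_prop = 183·1786.6 + 3·2966.67 = 336000 μs.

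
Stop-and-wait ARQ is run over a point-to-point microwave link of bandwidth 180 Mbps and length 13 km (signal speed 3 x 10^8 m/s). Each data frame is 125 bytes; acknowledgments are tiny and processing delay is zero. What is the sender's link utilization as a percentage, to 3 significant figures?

t_tx = L/R = 1000/180000000 = 5.55556e-06 s.
t_prop = 13000/300000000 = 4.33333e-05 s; RTT = 8.66667e-05 s.
Cycle = t_tx + RTT = 9.22222e-05 s.
Utilization = t_tx / cycle = 5.55556e-06/9.22222e-05 = 6.02 %.

6.02 %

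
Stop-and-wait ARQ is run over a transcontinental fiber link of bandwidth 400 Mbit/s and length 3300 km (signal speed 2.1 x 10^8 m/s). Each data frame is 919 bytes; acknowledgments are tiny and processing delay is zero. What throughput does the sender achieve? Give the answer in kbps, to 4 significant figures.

t_tx = L/R = 7352/400000000 = 1.838e-05 s.
t_prop = 3300000/210000000 = 0.0157143 s; RTT = 0.0314286 s.
Cycle = t_tx + RTT = 0.031447 s.
Throughput = L / cycle = 7352 / 0.031447 = 233.8 kbps.

233.8 kbps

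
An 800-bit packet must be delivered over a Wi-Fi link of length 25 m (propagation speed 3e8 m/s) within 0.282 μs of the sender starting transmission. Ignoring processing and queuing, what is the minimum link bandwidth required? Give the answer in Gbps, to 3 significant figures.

4.03 Gbps

Propagation delay = 25 / 300000000 = 0.0833333 μs.
Transmission budget = 0.282 − 0.0833333 = 0.198667 μs.
R ≥ L / t_tx = 800 bits / 1.98667e-07 s = 4.03 Gbps.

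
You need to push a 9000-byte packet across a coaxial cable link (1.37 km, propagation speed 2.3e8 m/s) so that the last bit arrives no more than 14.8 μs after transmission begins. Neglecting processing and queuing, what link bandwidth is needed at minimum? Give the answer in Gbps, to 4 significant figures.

L = 72000 bits.
Propagation delay = 1370 / 2.3e+08 = 5.95652 μs.
Transmission budget = 14.8 − 5.95652 = 8.84348 μs.
R ≥ L / t_tx = 72000 bits / 8.84348e-06 s = 8.142 Gbps.

8.142 Gbps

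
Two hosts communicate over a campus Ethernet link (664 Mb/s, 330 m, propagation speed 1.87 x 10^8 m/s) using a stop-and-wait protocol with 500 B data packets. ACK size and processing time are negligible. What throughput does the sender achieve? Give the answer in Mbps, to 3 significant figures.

419 Mbps

t_tx = L/R = 4000/664000000 = 6.0241e-06 s.
t_prop = 330/187000000 = 1.76471e-06 s; RTT = 3.52941e-06 s.
Cycle = t_tx + RTT = 9.55351e-06 s.
Throughput = L / cycle = 4000 / 9.55351e-06 = 419 Mbps.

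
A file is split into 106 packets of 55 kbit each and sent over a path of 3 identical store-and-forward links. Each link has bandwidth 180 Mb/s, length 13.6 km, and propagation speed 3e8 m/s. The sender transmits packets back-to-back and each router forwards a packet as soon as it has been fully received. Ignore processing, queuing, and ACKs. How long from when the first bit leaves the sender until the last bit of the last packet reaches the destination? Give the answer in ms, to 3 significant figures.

33.1 ms

Per-hop transmission t_tx = L/R = 55000/180000000 = 0.305556 ms.
Per-hop propagation t_prop = 13600/300000000 = 0.0453333 ms.
Pipeline fill: first packet needs 3·t_tx to clear all hops; remaining 105 packets each add one t_tx.
Total = (3+106-1)·t_tx + 3·t_prop = 108·0.305556 + 3·0.0453333 = 33.1 ms.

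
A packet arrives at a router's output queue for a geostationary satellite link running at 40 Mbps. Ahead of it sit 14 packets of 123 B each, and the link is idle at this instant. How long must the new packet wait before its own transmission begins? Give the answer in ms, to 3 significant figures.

0.344 ms

Each queued packet: L/R = 984/40000000 = 0.0246 ms.
14 queued → 0.3444 ms.
Queuing delay = 0.344 ms.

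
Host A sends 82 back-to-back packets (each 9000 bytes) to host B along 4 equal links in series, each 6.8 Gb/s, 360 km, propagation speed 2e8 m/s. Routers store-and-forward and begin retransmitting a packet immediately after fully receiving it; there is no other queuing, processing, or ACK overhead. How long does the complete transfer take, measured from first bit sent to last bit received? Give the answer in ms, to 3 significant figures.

Per-hop transmission t_tx = L/R = 72000/6800000000 = 0.0105882 ms.
Per-hop propagation t_prop = 360000/200000000 = 1.8 ms.
Pipeline fill: first packet needs 4·t_tx to clear all hops; remaining 81 packets each add one t_tx.
Total = (4+82-1)·t_tx + 4·t_prop = 85·0.0105882 + 4·1.8 = 8.10 ms.

8.10 ms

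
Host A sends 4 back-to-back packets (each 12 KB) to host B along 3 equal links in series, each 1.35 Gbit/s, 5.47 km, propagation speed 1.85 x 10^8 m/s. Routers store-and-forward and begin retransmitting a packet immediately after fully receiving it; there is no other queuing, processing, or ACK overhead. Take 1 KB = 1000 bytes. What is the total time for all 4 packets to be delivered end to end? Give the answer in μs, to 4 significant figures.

515.4 μs

Per-hop transmission t_tx = L/R = 96000/1350000000 = 71.1111 μs.
Per-hop propagation t_prop = 5470/185000000 = 29.5676 μs.
Pipeline fill: first packet needs 3·t_tx to clear all hops; remaining 3 packets each add one t_tx.
Total = (3+4-1)·t_tx + 3·t_prop = 6·71.1111 + 3·29.5676 = 515.4 μs.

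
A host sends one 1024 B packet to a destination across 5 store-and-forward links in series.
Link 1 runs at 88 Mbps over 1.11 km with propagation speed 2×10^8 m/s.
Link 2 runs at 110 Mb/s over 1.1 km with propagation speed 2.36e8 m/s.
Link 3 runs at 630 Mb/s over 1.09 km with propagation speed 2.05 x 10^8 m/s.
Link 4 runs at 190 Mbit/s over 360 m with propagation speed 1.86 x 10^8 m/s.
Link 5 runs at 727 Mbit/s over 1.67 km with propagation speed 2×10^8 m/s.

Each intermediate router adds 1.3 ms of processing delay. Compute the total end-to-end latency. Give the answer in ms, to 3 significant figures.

5.46 ms

L = 1024 × 8 = 8192 bits.
Transmission delays (L/R per hop): 0.0930909, 0.0744727, 0.0130032, 0.0431158, 0.0112682 ms; sum = 0.234951 ms.
Propagation delays (d/s per hop): 0.00555, 0.00466102, 0.00531707, 0.00193548, 0.00835 ms; sum = 0.0258136 ms.
Processing at 4 router(s): 4 × 1.3 ms = 5.2 ms.
End-to-end = 5.46 ms.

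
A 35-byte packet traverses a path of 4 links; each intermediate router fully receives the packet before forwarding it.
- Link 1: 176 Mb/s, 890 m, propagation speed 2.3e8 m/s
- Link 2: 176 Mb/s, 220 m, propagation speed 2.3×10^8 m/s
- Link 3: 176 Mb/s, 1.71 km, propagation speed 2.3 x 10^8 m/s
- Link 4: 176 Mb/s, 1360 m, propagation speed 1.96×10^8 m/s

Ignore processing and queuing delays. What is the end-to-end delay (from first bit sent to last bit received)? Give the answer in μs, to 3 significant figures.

25.6 μs

L = 35 × 8 = 280 bits.
Transmission delay per hop = L/R = 280/176000000 = 1.59091 μs; 4 hops → 6.36364 μs.
Propagation delays (d/s per hop): 3.86957, 0.956522, 7.43478, 6.93878 μs; sum = 19.1996 μs.
End-to-end = 25.6 μs.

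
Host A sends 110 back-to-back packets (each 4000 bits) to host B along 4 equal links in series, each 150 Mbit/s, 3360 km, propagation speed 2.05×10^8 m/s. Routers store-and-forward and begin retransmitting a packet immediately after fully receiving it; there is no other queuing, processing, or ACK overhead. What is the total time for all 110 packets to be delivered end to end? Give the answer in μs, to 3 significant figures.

68600 μs

Per-hop transmission t_tx = L/R = 4000/150000000 = 26.6667 μs.
Per-hop propagation t_prop = 3360000/2.05e+08 = 16390.2 μs.
Pipeline fill: first packet needs 4·t_tx to clear all hops; remaining 109 packets each add one t_tx.
Total = (4+110-1)·t_tx + 4·t_prop = 113·26.6667 + 4·16390.2 = 68600 μs.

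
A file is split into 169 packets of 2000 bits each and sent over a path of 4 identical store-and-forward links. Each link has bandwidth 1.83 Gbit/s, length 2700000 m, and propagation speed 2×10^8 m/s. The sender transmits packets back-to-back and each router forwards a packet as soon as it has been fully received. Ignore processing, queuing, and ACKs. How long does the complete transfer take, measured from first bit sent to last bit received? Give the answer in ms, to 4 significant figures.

54.19 ms

Per-hop transmission t_tx = L/R = 2000/1830000000 = 0.0010929 ms.
Per-hop propagation t_prop = 2700000/200000000 = 13.5 ms.
Pipeline fill: first packet needs 4·t_tx to clear all hops; remaining 168 packets each add one t_tx.
Total = (4+169-1)·t_tx + 4·t_prop = 172·0.0010929 + 4·13.5 = 54.19 ms.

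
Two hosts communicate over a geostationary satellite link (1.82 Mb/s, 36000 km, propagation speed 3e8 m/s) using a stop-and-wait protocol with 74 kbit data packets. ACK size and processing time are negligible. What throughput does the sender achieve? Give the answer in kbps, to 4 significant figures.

263.7 kbps

t_tx = L/R = 74000/1820000 = 0.0406593 s.
t_prop = 36000000/300000000 = 0.12 s; RTT = 0.24 s.
Cycle = t_tx + RTT = 0.280659 s.
Throughput = L / cycle = 74000 / 0.280659 = 263.7 kbps.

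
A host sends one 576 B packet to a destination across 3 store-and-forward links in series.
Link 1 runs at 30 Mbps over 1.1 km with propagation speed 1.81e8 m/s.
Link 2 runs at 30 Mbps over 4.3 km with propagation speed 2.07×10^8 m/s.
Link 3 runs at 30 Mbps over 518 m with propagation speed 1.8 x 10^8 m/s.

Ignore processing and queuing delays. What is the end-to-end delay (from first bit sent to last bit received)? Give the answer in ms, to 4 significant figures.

L = 576 × 8 = 4608 bits.
Transmission delay per hop = L/R = 4608/30000000 = 0.1536 ms; 3 hops → 0.4608 ms.
Propagation delays (d/s per hop): 0.00607735, 0.0207729, 0.00287778 ms; sum = 0.0297281 ms.
End-to-end = 0.4905 ms.

0.4905 ms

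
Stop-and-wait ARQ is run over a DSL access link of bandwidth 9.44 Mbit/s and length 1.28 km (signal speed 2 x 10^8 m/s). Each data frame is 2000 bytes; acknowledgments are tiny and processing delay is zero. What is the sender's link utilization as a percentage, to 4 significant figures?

99.25 %

t_tx = L/R = 16000/9440000 = 0.00169492 s.
t_prop = 1280/200000000 = 6.4e-06 s; RTT = 1.28e-05 s.
Cycle = t_tx + RTT = 0.00170772 s.
Utilization = t_tx / cycle = 0.00169492/0.00170772 = 99.25 %.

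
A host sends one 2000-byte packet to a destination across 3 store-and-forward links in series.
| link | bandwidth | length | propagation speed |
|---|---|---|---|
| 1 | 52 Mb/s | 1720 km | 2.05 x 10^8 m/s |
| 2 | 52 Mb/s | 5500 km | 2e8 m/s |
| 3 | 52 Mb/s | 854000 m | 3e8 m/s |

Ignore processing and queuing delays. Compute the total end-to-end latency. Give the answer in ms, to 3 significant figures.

39.7 ms

L = 2000 × 8 = 16000 bits.
Transmission delay per hop = L/R = 16000/52000000 = 0.307692 ms; 3 hops → 0.923077 ms.
Propagation delays (d/s per hop): 8.39024, 27.5, 2.84667 ms; sum = 38.7369 ms.
End-to-end = 39.7 ms.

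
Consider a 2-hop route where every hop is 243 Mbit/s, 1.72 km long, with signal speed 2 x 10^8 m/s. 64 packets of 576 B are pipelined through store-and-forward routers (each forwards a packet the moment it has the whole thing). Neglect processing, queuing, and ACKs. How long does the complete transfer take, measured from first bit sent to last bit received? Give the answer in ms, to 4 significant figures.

Per-hop transmission t_tx = L/R = 4608/243000000 = 0.018963 ms.
Per-hop propagation t_prop = 1720/200000000 = 0.0086 ms.
Pipeline fill: first packet needs 2·t_tx to clear all hops; remaining 63 packets each add one t_tx.
Total = (2+64-1)·t_tx + 2·t_prop = 65·0.018963 + 2·0.0086 = 1.250 ms.

1.250 ms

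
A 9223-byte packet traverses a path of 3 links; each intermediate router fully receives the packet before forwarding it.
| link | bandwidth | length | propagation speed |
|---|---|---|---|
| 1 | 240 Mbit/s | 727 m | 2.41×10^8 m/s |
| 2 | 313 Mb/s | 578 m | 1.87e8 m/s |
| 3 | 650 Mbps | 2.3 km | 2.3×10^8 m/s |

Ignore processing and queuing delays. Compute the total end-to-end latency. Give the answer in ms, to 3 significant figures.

0.673 ms

L = 9223 × 8 = 73784 bits.
Transmission delays (L/R per hop): 0.307433, 0.235732, 0.113514 ms; sum = 0.656679 ms.
Propagation delays (d/s per hop): 0.0030166, 0.00309091, 0.01 ms; sum = 0.0161075 ms.
End-to-end = 0.673 ms.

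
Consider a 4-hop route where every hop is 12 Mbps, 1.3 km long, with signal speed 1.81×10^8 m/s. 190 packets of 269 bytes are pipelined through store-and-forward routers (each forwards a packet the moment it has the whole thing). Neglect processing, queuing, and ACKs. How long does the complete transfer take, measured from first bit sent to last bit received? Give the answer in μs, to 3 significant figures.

Per-hop transmission t_tx = L/R = 2152/12000000 = 179.333 μs.
Per-hop propagation t_prop = 1300/181000000 = 7.18232 μs.
Pipeline fill: first packet needs 4·t_tx to clear all hops; remaining 189 packets each add one t_tx.
Total = (4+190-1)·t_tx + 4·t_prop = 193·179.333 + 4·7.18232 = 34600 μs.

34600 μs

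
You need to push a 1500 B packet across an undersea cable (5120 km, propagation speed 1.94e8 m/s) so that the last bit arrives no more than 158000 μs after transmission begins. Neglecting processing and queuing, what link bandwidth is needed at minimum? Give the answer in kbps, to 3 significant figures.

91.2 kbps

L = 12000 bits.
Propagation delay = 5120000 / 194000000 = 26391.8 μs.
Transmission budget = 158000 − 26391.8 = 131608 μs.
R ≥ L / t_tx = 12000 bits / 0.131608 s = 91.2 kbps.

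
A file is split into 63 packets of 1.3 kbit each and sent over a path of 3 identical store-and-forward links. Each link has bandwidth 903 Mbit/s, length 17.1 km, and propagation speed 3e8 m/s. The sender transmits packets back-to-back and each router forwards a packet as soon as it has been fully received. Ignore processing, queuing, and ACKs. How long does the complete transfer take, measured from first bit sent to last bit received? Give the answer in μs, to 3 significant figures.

Per-hop transmission t_tx = L/R = 1300/903000000 = 1.43965 μs.
Per-hop propagation t_prop = 17100/300000000 = 57 μs.
Pipeline fill: first packet needs 3·t_tx to clear all hops; remaining 62 packets each add one t_tx.
Total = (3+63-1)·t_tx + 3·t_prop = 65·1.43965 + 3·57 = 265 μs.

265 μs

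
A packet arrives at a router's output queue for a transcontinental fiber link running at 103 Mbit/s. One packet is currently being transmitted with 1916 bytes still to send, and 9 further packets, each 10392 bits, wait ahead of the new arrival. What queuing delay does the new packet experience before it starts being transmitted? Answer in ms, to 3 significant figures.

Each queued packet: L/R = 10392/103000000 = 0.100893 ms.
9 queued → 0.908039 ms.
Plus remaining 15328 bits of current packet: 0.148816 ms.
Queuing delay = 1.06 ms.

1.06 ms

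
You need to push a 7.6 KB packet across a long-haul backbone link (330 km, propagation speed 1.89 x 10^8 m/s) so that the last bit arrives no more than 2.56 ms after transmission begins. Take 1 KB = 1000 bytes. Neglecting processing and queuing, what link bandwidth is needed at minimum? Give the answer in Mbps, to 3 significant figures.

L = 60800 bits.
Propagation delay = 330000 / 189000000 = 1.74603 ms.
Transmission budget = 2.56 − 1.74603 = 0.813968 ms.
R ≥ L / t_tx = 60800 bits / 0.000813968 s = 74.7 Mbps.

74.7 Mbps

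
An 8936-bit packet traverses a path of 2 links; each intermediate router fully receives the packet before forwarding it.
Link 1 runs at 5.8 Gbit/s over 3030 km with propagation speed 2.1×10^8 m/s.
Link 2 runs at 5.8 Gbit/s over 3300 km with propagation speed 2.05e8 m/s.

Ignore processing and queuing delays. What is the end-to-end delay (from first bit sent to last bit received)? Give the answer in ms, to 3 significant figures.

30.5 ms

Transmission delay per hop = L/R = 8936/5800000000 = 0.00154069 ms; 2 hops → 0.00308138 ms.
Propagation delays (d/s per hop): 14.4286, 16.0976 ms; sum = 30.5261 ms.
End-to-end = 30.5 ms.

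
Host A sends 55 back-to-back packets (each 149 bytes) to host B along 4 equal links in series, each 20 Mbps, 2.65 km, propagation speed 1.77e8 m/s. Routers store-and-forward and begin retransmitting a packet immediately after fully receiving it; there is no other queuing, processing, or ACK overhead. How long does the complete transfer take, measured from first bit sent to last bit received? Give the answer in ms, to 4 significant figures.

3.517 ms

Per-hop transmission t_tx = L/R = 1192/20000000 = 0.0596 ms.
Per-hop propagation t_prop = 2650/177000000 = 0.0149718 ms.
Pipeline fill: first packet needs 4·t_tx to clear all hops; remaining 54 packets each add one t_tx.
Total = (4+55-1)·t_tx + 4·t_prop = 58·0.0596 + 4·0.0149718 = 3.517 ms.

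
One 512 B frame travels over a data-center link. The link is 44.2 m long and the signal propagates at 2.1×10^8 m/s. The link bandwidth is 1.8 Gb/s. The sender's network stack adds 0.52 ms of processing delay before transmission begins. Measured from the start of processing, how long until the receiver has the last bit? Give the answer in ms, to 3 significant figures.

0.522 ms

L = 512 × 8 = 4096 bits.
Transmission delay = L/R = 4096 / 1800000000 = 0.00227556 ms.
Propagation delay = d/s = 44.2 m / 210000000 m/s = 0.000210476 ms.
Plus processing delay 0.52 ms = 0.52 ms.
Total = 0.522 ms.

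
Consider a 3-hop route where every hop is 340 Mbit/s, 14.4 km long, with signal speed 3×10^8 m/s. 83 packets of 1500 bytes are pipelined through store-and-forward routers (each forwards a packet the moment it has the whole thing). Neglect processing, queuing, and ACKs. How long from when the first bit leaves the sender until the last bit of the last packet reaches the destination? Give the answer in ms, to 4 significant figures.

Per-hop transmission t_tx = L/R = 12000/340000000 = 0.0352941 ms.
Per-hop propagation t_prop = 14400/300000000 = 0.048 ms.
Pipeline fill: first packet needs 3·t_tx to clear all hops; remaining 82 packets each add one t_tx.
Total = (3+83-1)·t_tx + 3·t_prop = 85·0.0352941 + 3·0.048 = 3.144 ms.

3.144 ms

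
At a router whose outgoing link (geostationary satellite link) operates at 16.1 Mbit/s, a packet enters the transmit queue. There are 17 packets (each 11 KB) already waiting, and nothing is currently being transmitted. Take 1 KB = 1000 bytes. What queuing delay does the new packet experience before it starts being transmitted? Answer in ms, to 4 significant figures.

92.92 ms

Each queued packet: L/R = 88000/1.61e+07 = 5.46584 ms.
17 queued → 92.9193 ms.
Queuing delay = 92.92 ms.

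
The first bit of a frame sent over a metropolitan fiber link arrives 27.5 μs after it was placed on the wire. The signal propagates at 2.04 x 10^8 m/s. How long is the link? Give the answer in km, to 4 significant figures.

5.610 km

d = s × t_prop = 204000000 × 2.75e-05 = 5.610 km.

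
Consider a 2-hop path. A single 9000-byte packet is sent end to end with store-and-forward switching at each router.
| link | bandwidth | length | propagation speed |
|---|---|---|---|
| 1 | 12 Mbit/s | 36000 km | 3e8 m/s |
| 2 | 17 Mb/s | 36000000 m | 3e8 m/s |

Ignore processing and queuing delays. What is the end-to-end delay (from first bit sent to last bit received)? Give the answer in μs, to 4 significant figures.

250200 μs

L = 9000 × 8 = 72000 bits.
Transmission delays (L/R per hop): 6000, 4235.29 μs; sum = 10235.3 μs.
Propagation delays (d/s per hop): 120000, 120000 μs; sum = 240000 μs.
End-to-end = 250200 μs.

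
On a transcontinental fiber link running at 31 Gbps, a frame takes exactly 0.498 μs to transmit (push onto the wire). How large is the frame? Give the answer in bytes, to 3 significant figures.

L = R × t_tx = 31000000000 b/s × 4.98e-07 s = 15438 bits.
In bytes: 15438 / 8 = 1930 bytes.

1930 bytes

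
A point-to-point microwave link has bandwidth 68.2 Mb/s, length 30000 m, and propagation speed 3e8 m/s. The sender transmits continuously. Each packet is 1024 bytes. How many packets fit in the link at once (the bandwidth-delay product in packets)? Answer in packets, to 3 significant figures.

0.833 packets

Propagation delay = 30000 / 300000000 = 0.0001 s.
BDP = R × t_prop = 68200000 × 0.0001 = 6820 bits.
In packets of 8192 bits: 0.833 packets.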